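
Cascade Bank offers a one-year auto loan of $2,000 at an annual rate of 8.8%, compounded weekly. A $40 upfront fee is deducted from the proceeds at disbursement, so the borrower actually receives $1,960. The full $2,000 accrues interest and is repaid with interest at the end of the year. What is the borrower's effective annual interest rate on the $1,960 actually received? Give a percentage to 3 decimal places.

11.419%

Amount owed after one year: 2,000 × (1 + 0.088/52)^52 = 2,000 × 1.091907 = $2,183.81.
Effective rate on net proceeds: 2,183.81 / 1,960 − 1 = 0.114191 = 11.419%.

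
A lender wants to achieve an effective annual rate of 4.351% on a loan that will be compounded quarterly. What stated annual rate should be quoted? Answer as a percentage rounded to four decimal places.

4.2818%

(1 + r/4)^4 − 1 = 0.04351, so 1 + r/4 = 1.04351^(1/4).
r/4 = 0.010704, so r = 0.042818 = 4.2818%.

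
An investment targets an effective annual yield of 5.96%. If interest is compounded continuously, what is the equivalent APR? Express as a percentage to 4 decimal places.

5.7891%

Continuous: nominal r satisfies e^r − 1 = 0.0596.
r = ln(1 + 0.0596) = ln(1.0596) = 0.057891 = 5.7891%.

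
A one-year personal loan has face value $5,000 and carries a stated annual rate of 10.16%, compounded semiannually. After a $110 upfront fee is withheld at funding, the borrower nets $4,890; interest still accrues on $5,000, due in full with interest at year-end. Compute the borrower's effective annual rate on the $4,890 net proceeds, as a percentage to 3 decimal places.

12.902%

Amount owed after one year: 5,000 × (1 + 0.1016/2)^2 = 5,000 × 1.104181 = $5,520.90.
Effective rate on net proceeds: 5,520.90 / 4,890 − 1 = 0.129019 = 12.902%.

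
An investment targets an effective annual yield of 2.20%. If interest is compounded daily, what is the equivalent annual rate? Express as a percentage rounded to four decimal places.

(1 + r/365)^365 − 1 = 0.0220, so 1 + r/365 = 1.0220^(1/365).
r/365 = 0.000060, so r = 0.021762 = 2.1762%.

2.1762%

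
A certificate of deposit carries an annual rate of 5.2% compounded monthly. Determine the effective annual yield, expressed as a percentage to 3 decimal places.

5.326%

EAR = (1 + 0.052/12)^12 − 1.
= 1.053257 − 1 = 5.326%.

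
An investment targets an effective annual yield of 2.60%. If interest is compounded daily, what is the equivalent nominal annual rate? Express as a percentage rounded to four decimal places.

(1 + r/365)^365 − 1 = 0.0260, so 1 + r/365 = 1.0260^(1/365).
r/365 = 0.000070, so r = 0.025669 = 2.5669%.

2.5669%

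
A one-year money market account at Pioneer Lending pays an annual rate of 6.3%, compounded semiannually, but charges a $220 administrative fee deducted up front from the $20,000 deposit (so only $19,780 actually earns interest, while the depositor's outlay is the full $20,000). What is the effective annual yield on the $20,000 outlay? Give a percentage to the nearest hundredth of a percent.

Value after one year: 19,780 × (1 + 0.063/2)^2 = 19,780 × 1.063992 = $21,045.77.
Effective yield on the $20,000 outlay: 21,045.77 / 20,000 − 1 = 0.052288 = 5.23%.

5.23%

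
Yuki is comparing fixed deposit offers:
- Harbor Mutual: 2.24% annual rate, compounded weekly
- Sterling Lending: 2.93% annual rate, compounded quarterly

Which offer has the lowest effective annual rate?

Harbor Mutual: (1 + 0.0224/52)^52 − 1 = 2.265%
Sterling Lending: (1 + 0.0293/4)^4 − 1 = 2.962%
The lowest effective annual rate is Harbor Mutual at 2.265%.

Harbor Mutual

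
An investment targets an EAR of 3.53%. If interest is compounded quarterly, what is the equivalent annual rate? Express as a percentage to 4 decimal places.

3.4842%

(1 + r/4)^4 − 1 = 0.0353, so 1 + r/4 = 1.0353^(1/4).
r/4 = 0.008711, so r = 0.034842 = 3.4842%.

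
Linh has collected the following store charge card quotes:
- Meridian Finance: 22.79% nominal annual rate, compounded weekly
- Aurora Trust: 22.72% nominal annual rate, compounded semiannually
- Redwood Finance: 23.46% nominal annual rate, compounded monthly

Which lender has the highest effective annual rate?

Redwood Finance

Meridian Finance: (1 + 0.2279/52)^52 − 1 = 25.533%
Aurora Trust: (1 + 0.2272/2)^2 − 1 = 24.010%
Redwood Finance: (1 + 0.2346/12)^12 − 1 = 26.154%
The highest effective annual rate is Redwood Finance at 26.154%.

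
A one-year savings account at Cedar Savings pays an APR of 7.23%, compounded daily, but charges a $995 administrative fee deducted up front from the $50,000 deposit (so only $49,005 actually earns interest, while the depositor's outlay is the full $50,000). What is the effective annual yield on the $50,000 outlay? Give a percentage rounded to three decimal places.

Value after one year: 49,005 × (1 + 0.0723/365)^365 = 49,005 × 1.074970 = $52,678.91.
Effective yield on the $50,000 outlay: 52,678.91 / 50,000 − 1 = 0.053578 = 5.358%.

5.358%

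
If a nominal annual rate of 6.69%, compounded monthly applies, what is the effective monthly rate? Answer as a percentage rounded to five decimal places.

0.55750%

With a nominal annual rate compounded monthly, the periodic rate is the nominal rate divided by 12.
i = 0.0669 / 12 = 0.0055750 = 0.55750%.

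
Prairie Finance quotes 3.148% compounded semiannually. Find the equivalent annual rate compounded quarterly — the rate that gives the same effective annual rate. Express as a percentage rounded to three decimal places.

3.136%

EAR = (1 + 0.03148/2)^2 − 1 = 0.031728.
Solve (1 + r/4)^4 = 1.031728: r/4 = 1.031728^(1/4) − 1 = 0.007839, so r = 0.031357 = 3.136%.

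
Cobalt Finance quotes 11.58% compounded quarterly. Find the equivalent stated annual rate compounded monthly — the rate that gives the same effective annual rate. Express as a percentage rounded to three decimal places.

EAR = (1 + 0.1158/4)^4 − 1 = 0.120926.
Solve (1 + r/12)^12 = 1.120926: r/12 = 1.120926^(1/12) − 1 = 0.009558, so r = 0.114700 = 11.470%.

11.470%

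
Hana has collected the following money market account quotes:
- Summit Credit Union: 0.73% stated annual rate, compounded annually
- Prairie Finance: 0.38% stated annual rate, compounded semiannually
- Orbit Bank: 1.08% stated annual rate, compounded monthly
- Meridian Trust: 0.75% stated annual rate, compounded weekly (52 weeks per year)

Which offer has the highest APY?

Summit Credit Union: compounded annually, EAR = 0.730%
Prairie Finance: (1 + 0.0038/2)^2 − 1 = 0.380%
Orbit Bank: (1 + 0.0108/12)^12 − 1 = 1.085%
Meridian Trust: (1 + 0.0075/52)^52 − 1 = 0.753%
The highest effective annual rate is Orbit Bank at 1.085%.

Orbit Bank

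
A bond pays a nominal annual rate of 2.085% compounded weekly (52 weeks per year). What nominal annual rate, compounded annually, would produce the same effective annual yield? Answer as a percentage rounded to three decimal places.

2.106%

EAR = (1 + 0.02085/52)^52 − 1 = 0.021065.
Compounded annually, the equivalent nominal rate is the EAR itself: 2.106%.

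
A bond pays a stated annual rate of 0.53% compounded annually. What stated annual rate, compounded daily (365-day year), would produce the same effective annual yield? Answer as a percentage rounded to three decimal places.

Compounded annually, EAR = nominal = 0.005300.
Solve (1 + r/365)^365 = 1.005300: r/365 = 1.005300^(1/365) − 1 = 0.000014, so r = 0.005286 = 0.529%.

0.529%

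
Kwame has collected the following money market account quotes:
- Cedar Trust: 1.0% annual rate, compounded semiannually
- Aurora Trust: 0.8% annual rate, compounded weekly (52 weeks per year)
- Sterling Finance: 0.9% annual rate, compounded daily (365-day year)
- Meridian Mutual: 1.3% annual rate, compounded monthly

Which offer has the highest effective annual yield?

Meridian Mutual

Cedar Trust: (1 + 0.010/2)^2 − 1 = 1.002%
Aurora Trust: (1 + 0.008/52)^52 − 1 = 0.803%
Sterling Finance: (1 + 0.009/365)^365 − 1 = 0.904%
Meridian Mutual: (1 + 0.013/12)^12 − 1 = 1.308%
The highest effective annual rate is Meridian Mutual at 1.308%.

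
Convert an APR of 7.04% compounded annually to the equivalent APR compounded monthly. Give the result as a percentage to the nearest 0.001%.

Compounded annually, EAR = nominal = 0.070400.
Solve (1 + r/12)^12 = 1.070400: r/12 = 1.070400^(1/12) − 1 = 0.005685, so r = 0.068226 = 6.823%.

6.823%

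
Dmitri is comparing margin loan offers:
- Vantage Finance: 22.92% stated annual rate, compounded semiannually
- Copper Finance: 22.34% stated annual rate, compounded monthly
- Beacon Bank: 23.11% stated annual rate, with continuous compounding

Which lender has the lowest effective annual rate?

Vantage Finance: (1 + 0.2292/2)^2 − 1 = 24.233%
Copper Finance: (1 + 0.2234/12)^12 − 1 = 24.776%
Beacon Bank: e^0.2311 − 1 = 25.999%
The lowest effective annual rate is Vantage Finance at 24.233%.

Vantage Finance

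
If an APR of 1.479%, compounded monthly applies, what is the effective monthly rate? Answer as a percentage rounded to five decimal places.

With a nominal annual rate compounded monthly, the periodic rate is the nominal rate divided by 12.
i = 0.01479 / 12 = 0.0012325 = 0.12325%.

0.12325%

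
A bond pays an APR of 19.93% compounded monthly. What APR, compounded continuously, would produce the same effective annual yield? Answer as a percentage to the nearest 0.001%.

19.766%

EAR = (1 + 0.1993/12)^12 − 1 = 0.218552.
Equivalent continuous rate: r = ln(1 + 0.218552) = 0.197663 = 19.766%.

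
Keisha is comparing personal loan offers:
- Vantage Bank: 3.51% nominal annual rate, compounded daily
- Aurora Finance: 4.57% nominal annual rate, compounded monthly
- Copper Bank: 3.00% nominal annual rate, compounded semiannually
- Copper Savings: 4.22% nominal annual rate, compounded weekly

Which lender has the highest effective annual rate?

Vantage Bank: (1 + 0.0351/365)^365 − 1 = 3.572%
Aurora Finance: (1 + 0.0457/12)^12 − 1 = 4.667%
Copper Bank: (1 + 0.0300/2)^2 − 1 = 3.022%
Copper Savings: (1 + 0.0422/52)^52 − 1 = 4.309%
The highest effective annual rate is Aurora Finance at 4.667%.

Aurora Finance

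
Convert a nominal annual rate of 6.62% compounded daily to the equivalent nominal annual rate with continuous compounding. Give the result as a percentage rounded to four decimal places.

6.6194%

EAR = (1 + 0.0662/365)^365 − 1 = 0.068434.
Equivalent continuous rate: r = ln(1 + 0.068434) = 0.066194 = 6.6194%.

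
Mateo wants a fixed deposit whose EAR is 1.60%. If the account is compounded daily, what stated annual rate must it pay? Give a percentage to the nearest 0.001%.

(1 + r/365)^365 − 1 = 0.0160, so 1 + r/365 = 1.0160^(1/365).
r/365 = 0.000043, so r = 0.015874 = 1.587%.

1.587%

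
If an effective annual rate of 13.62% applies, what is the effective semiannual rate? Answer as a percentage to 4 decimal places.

The per-half-year rate i satisfies (1 + i)^2 = 1 + 0.1362.
i = 1.1362^(1/2) − 1 = 0.0659268 = 6.5927%.

6.5927%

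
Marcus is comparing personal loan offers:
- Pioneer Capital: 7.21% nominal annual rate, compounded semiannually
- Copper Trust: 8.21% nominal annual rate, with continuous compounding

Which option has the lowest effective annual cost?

Pioneer Capital: (1 + 0.0721/2)^2 − 1 = 7.340%
Copper Trust: e^0.0821 − 1 = 8.556%
The lowest effective annual rate is Pioneer Capital at 7.340%.

Pioneer Capital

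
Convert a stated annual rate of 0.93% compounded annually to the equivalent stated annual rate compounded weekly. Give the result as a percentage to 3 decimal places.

0.926%

Compounded annually, EAR = nominal = 0.009300.
Solve (1 + r/52)^52 = 1.009300: r/52 = 1.009300^(1/52) − 1 = 0.000178, so r = 0.009258 = 0.926%.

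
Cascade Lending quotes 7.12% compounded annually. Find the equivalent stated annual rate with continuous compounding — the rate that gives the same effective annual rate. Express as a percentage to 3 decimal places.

Compounded annually, EAR = nominal = 0.071200.
Equivalent continuous rate: r = ln(1 + 0.071200) = 0.068780 = 6.878%.

6.878%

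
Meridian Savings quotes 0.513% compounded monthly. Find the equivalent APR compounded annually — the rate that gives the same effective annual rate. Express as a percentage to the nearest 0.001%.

EAR = (1 + 0.00513/12)^12 − 1 = 0.005142.
Compounded annually, the equivalent nominal rate is the EAR itself: 0.514%.

0.514%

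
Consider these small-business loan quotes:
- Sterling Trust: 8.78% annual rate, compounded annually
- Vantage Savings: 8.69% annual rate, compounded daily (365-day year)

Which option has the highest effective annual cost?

Vantage Savings

Sterling Trust: compounded annually, EAR = 8.780%
Vantage Savings: (1 + 0.0869/365)^365 − 1 = 9.078%
The highest effective annual rate is Vantage Savings at 9.078%.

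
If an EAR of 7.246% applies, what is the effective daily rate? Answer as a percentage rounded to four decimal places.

The per-day rate i satisfies (1 + i)^365 = 1 + 0.07246.
i = 1.07246^(1/365) − 1 = 0.0001917 = 0.0192%.

0.0192%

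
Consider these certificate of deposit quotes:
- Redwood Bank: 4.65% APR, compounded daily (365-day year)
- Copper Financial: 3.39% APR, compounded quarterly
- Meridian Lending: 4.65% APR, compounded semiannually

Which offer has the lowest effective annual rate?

Redwood Bank: (1 + 0.0465/365)^365 − 1 = 4.759%
Copper Financial: (1 + 0.0339/4)^4 − 1 = 3.433%
Meridian Lending: (1 + 0.0465/2)^2 − 1 = 4.704%
The lowest effective annual rate is Copper Financial at 3.433%.

Copper Financial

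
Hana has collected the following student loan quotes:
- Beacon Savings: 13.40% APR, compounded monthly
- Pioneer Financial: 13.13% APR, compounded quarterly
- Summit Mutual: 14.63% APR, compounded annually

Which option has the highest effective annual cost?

Summit Mutual

Beacon Savings: (1 + 0.1340/12)^12 − 1 = 14.254%
Pioneer Financial: (1 + 0.1313/4)^4 − 1 = 13.791%
Summit Mutual: compounded annually, EAR = 14.630%
The highest effective annual rate is Summit Mutual at 14.630%.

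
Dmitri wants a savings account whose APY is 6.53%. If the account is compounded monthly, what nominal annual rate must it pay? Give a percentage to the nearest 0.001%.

6.342%

(1 + r/12)^12 − 1 = 0.0653, so 1 + r/12 = 1.0653^(1/12).
r/12 = 0.005285, so r = 0.063423 = 6.342%.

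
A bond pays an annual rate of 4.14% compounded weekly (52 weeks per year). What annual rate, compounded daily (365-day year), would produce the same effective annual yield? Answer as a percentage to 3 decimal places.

EAR = (1 + 0.0414/52)^52 − 1 = 0.042252.
Solve (1 + r/365)^365 = 1.042252: r/365 = 1.042252^(1/365) − 1 = 0.000113, so r = 0.041386 = 4.139%.

4.139%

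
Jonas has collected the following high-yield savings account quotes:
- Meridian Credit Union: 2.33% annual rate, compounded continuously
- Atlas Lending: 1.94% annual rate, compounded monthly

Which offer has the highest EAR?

Meridian Credit Union: e^0.0233 − 1 = 2.357%
Atlas Lending: (1 + 0.0194/12)^12 − 1 = 1.957%
The highest effective annual rate is Meridian Credit Union at 2.357%.

Meridian Credit Union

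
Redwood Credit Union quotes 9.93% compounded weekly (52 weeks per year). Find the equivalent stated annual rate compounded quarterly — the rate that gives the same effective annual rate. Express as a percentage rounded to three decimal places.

EAR = (1 + 0.0993/52)^52 − 1 = 0.104293.
Solve (1 + r/4)^4 = 1.104293: r/4 = 1.104293^(1/4) − 1 = 0.025111, so r = 0.100446 = 10.045%.

10.045%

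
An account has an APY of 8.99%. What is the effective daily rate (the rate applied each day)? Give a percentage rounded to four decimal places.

0.0236%

The per-day rate i satisfies (1 + i)^365 = 1 + 0.0899.
i = 1.0899^(1/365) − 1 = 0.0002359 = 0.0236%.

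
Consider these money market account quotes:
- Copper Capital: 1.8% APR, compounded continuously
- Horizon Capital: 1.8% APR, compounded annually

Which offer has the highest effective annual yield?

Copper Capital

Copper Capital: e^0.018 − 1 = 1.816%
Horizon Capital: compounded annually, EAR = 1.800%
The highest effective annual rate is Copper Capital at 1.816%.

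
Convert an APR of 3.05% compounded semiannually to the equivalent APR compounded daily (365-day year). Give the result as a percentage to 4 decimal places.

3.0271%

EAR = (1 + 0.0305/2)^2 − 1 = 0.030733.
Solve (1 + r/365)^365 = 1.030733: r/365 = 1.030733^(1/365) − 1 = 0.000083, so r = 0.030271 = 3.0271%.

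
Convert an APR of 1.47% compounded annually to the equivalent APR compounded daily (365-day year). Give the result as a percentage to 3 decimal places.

1.459%

Compounded annually, EAR = nominal = 0.014700.
Solve (1 + r/365)^365 = 1.014700: r/365 = 1.014700^(1/365) − 1 = 0.000040, so r = 0.014593 = 1.459%.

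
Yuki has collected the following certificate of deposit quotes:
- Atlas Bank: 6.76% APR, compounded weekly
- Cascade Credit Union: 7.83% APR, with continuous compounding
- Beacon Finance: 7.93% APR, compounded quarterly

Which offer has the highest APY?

Atlas Bank: (1 + 0.0676/52)^52 − 1 = 6.989%
Cascade Credit Union: e^0.0783 − 1 = 8.145%
Beacon Finance: (1 + 0.0793/4)^4 − 1 = 8.169%
The highest effective annual rate is Beacon Finance at 8.169%.

Beacon Finance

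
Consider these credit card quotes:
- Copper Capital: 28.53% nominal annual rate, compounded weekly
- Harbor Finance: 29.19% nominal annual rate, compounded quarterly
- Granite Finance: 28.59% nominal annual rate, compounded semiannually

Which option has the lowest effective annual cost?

Granite Finance

Copper Capital: (1 + 0.2853/52)^52 − 1 = 32.912%
Harbor Finance: (1 + 0.2919/4)^4 − 1 = 32.543%
Granite Finance: (1 + 0.2859/2)^2 − 1 = 30.633%
The lowest effective annual rate is Granite Finance at 30.633%.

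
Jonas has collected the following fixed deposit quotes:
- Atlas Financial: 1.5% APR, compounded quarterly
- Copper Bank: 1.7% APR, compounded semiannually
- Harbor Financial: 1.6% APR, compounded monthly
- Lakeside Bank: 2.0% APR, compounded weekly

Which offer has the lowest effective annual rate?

Atlas Financial

Atlas Financial: (1 + 0.015/4)^4 − 1 = 1.508%
Copper Bank: (1 + 0.017/2)^2 − 1 = 1.707%
Harbor Financial: (1 + 0.016/12)^12 − 1 = 1.612%
Lakeside Bank: (1 + 0.020/52)^52 − 1 = 2.020%
The lowest effective annual rate is Atlas Financial at 1.508%.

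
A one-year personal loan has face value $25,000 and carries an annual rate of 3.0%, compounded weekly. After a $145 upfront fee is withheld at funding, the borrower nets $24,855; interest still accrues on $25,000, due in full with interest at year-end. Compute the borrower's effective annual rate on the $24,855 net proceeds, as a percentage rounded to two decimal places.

Amount owed after one year: 25,000 × (1 + 0.030/52)^52 = 25,000 × 1.030446 = $25,761.14.
Effective rate on net proceeds: 25,761.14 / 24,855 − 1 = 0.036457 = 3.65%.

3.65%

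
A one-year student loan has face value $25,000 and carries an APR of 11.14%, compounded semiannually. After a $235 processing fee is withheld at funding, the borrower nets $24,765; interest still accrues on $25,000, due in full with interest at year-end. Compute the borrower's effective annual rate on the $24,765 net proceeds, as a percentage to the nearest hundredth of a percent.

12.51%

Amount owed after one year: 25,000 × (1 + 0.1114/2)^2 = 25,000 × 1.114502 = $27,862.56.
Effective rate on net proceeds: 27,862.56 / 24,765 − 1 = 0.125078 = 12.51%.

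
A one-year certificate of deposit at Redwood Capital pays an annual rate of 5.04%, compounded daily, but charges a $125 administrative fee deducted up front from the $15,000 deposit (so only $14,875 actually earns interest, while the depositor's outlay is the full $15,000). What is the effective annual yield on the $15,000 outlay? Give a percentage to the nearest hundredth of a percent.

4.29%

Value after one year: 14,875 × (1 + 0.0504/365)^365 = 14,875 × 1.051688 = $15,643.86.
Effective yield on the $15,000 outlay: 15,643.86 / 15,000 − 1 = 0.042924 = 4.29%.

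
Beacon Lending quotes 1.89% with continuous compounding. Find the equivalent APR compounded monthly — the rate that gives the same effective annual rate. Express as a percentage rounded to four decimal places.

EAR under continuous compounding: e^0.0189 − 1 = 0.019080.
Solve (1 + r/12)^12 = 1.019080: r/12 = 1.019080^(1/12) − 1 = 0.001576, so r = 0.018915 = 1.8915%.

1.8915%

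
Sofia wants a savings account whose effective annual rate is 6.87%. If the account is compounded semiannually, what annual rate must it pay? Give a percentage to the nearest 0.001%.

6.756%

(1 + r/2)^2 − 1 = 0.0687, so 1 + r/2 = 1.0687^(1/2).
r/2 = 0.033779, so r = 0.067559 = 6.756%.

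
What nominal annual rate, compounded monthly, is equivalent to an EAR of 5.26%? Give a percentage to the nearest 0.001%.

(1 + r/12)^12 − 1 = 0.0526, so 1 + r/12 = 1.0526^(1/12).
r/12 = 0.004281, so r = 0.051373 = 5.137%.

5.137%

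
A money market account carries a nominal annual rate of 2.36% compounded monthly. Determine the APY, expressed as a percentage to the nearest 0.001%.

2.386%

EAR = (1 + 0.0236/12)^12 − 1.
= 1.023857 − 1 = 2.386%.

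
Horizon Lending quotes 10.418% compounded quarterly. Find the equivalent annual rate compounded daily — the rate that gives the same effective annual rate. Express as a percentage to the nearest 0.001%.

EAR = (1 + 0.10418/4)^4 − 1 = 0.108321.
Solve (1 + r/365)^365 = 1.108321: r/365 = 1.108321^(1/365) − 1 = 0.000282, so r = 0.102861 = 10.286%.

10.286%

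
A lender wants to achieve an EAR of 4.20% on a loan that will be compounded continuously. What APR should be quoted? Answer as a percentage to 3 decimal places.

4.114%

Continuous: nominal r satisfies e^r − 1 = 0.0420.
r = ln(1 + 0.0420) = ln(1.0420) = 0.041142 = 4.114%.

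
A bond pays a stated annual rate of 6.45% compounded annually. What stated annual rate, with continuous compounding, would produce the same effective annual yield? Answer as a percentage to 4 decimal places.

Compounded annually, EAR = nominal = 0.064500.
Equivalent continuous rate: r = ln(1 + 0.064500) = 0.062505 = 6.2505%.

6.2505%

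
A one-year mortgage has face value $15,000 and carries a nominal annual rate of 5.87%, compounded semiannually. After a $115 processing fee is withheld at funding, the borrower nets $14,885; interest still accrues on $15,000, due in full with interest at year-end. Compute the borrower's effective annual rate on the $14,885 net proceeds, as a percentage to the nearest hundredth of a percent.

Amount owed after one year: 15,000 × (1 + 0.0587/2)^2 = 15,000 × 1.059561 = $15,893.42.
Effective rate on net proceeds: 15,893.42 / 14,885 − 1 = 0.067747 = 6.77%.

6.77%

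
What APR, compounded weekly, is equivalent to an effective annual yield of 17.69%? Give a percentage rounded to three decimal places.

16.314%

(1 + r/52)^52 − 1 = 0.1769, so 1 + r/52 = 1.1769^(1/52).
r/52 = 0.003137, so r = 0.163139 = 16.314%.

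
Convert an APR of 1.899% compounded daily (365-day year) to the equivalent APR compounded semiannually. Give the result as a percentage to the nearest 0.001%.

EAR = (1 + 0.01899/365)^365 − 1 = 0.019171.
Solve (1 + r/2)^2 = 1.019171: r/2 = 1.019171^(1/2) − 1 = 0.009540, so r = 0.019080 = 1.908%.

1.908%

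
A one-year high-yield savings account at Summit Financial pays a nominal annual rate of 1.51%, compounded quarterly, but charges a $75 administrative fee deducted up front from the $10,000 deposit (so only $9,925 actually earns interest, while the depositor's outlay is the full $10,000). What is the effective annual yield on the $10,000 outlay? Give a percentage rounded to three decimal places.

0.757%

Value after one year: 9,925 × (1 + 0.0151/4)^4 = 9,925 × 1.015186 = $10,075.72.
Effective yield on the $10,000 outlay: 10,075.72 / 10,000 − 1 = 0.007572 = 0.757%.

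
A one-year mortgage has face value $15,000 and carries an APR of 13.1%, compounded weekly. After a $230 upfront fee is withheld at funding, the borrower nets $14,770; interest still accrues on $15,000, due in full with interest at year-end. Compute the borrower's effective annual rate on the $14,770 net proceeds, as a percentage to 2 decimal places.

15.75%

Amount owed after one year: 15,000 × (1 + 0.131/52)^52 = 15,000 × 1.139780 = $17,096.70.
Effective rate on net proceeds: 17,096.70 / 14,770 − 1 = 0.157529 = 15.75%.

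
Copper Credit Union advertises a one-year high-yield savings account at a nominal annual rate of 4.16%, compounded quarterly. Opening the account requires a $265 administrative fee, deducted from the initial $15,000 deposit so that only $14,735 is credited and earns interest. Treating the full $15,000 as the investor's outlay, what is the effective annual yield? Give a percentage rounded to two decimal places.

Value after one year: 14,735 × (1 + 0.0416/4)^4 = 14,735 × 1.042253 = $15,357.60.
Effective yield on the $15,000 outlay: 15,357.60 / 15,000 − 1 = 0.023840 = 2.38%.

2.38%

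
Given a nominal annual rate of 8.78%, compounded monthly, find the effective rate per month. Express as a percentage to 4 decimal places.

With a nominal annual rate compounded monthly, the periodic rate is the nominal rate divided by 12.
i = 0.0878 / 12 = 0.0073167 = 0.7317%.

0.7317%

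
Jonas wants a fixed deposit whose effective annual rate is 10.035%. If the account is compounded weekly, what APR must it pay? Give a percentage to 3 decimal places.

(1 + r/52)^52 − 1 = 0.10035, so 1 + r/52 = 1.10035^(1/52).
r/52 = 0.001841, so r = 0.095716 = 9.572%.

9.572%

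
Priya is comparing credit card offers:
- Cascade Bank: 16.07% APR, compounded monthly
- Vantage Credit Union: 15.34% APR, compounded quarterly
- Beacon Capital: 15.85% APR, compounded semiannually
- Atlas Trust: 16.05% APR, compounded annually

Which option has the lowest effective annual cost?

Atlas Trust

Cascade Bank: (1 + 0.1607/12)^12 − 1 = 17.308%
Vantage Credit Union: (1 + 0.1534/4)^4 − 1 = 16.245%
Beacon Capital: (1 + 0.1585/2)^2 − 1 = 16.478%
Atlas Trust: compounded annually, EAR = 16.050%
The lowest effective annual rate is Atlas Trust at 16.050%.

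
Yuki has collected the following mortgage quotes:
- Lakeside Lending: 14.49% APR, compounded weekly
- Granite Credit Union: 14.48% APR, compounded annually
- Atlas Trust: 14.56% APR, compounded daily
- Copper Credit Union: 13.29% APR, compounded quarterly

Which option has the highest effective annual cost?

Lakeside Lending: (1 + 0.1449/52)^52 − 1 = 15.569%
Granite Credit Union: compounded annually, EAR = 14.480%
Atlas Trust: (1 + 0.1456/365)^365 − 1 = 15.670%
Copper Credit Union: (1 + 0.1329/4)^4 − 1 = 13.967%
The highest effective annual rate is Atlas Trust at 15.670%.

Atlas Trust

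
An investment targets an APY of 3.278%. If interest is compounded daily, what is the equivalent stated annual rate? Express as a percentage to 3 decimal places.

3.226%

(1 + r/365)^365 − 1 = 0.03278, so 1 + r/365 = 1.03278^(1/365).
r/365 = 0.000088, so r = 0.032256 = 3.226%.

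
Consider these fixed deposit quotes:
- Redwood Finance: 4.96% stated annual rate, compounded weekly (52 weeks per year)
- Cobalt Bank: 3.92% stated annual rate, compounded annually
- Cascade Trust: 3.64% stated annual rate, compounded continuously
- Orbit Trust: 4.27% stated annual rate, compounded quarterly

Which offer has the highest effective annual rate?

Redwood Finance: (1 + 0.0496/52)^52 − 1 = 5.083%
Cobalt Bank: compounded annually, EAR = 3.920%
Cascade Trust: e^0.0364 − 1 = 3.707%
Orbit Trust: (1 + 0.0427/4)^4 − 1 = 4.339%
The highest effective annual rate is Redwood Finance at 5.083%.

Redwood Finance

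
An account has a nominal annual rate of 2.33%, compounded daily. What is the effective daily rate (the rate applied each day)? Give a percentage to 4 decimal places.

0.0064%

With a nominal annual rate compounded daily, the periodic rate is the nominal rate divided by 365.
i = 0.0233 / 365 = 0.0000638 = 0.0064%.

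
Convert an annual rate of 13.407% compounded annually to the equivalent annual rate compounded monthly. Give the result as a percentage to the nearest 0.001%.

12.647%

Compounded annually, EAR = nominal = 0.134070.
Solve (1 + r/12)^12 = 1.134070: r/12 = 1.134070^(1/12) − 1 = 0.010540, so r = 0.126475 = 12.647%.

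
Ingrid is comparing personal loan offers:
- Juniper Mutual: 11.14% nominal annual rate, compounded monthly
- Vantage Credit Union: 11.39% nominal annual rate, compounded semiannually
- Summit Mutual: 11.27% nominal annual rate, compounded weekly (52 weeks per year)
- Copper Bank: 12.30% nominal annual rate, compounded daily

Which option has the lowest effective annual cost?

Juniper Mutual: (1 + 0.1114/12)^12 − 1 = 11.727%
Vantage Credit Union: (1 + 0.1139/2)^2 − 1 = 11.714%
Summit Mutual: (1 + 0.1127/52)^52 − 1 = 11.916%
Copper Bank: (1 + 0.1230/365)^365 − 1 = 13.086%
The lowest effective annual rate is Vantage Credit Union at 11.714%.

Vantage Credit Union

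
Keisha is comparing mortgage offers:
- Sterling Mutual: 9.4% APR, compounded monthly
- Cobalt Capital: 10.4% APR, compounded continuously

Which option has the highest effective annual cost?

Sterling Mutual: (1 + 0.094/12)^12 − 1 = 9.816%
Cobalt Capital: e^0.104 − 1 = 10.960%
The highest effective annual rate is Cobalt Capital at 10.960%.

Cobalt Capital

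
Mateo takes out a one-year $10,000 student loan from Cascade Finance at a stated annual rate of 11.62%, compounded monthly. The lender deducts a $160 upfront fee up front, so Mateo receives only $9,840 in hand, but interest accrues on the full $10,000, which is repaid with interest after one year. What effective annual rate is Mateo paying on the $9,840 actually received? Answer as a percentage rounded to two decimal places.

Amount owed after one year: 10,000 × (1 + 0.1162/12)^12 = 10,000 × 1.122593 = $11,225.93.
Effective rate on net proceeds: 11,225.93 / 9,840 − 1 = 0.140846 = 14.08%.

14.08%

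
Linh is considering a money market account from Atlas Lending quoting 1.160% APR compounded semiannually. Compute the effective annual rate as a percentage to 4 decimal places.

EAR = (1 + 0.01160/2)^2 − 1.
= 1.011634 − 1 = 1.1634%.

1.1634%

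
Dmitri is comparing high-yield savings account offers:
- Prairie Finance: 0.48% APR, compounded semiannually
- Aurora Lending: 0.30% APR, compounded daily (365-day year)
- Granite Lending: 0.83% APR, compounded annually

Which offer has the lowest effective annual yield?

Prairie Finance: (1 + 0.0048/2)^2 − 1 = 0.481%
Aurora Lending: (1 + 0.0030/365)^365 − 1 = 0.300%
Granite Lending: compounded annually, EAR = 0.830%
The lowest effective annual rate is Aurora Lending at 0.300%.

Aurora Lending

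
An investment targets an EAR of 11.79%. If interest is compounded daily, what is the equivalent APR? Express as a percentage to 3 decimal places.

(1 + r/365)^365 − 1 = 0.1179, so 1 + r/365 = 1.1179^(1/365).
r/365 = 0.000305, so r = 0.111469 = 11.147%.

11.147%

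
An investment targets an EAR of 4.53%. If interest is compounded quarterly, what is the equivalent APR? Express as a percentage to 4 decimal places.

4.4550%

(1 + r/4)^4 − 1 = 0.0453, so 1 + r/4 = 1.0453^(1/4).
r/4 = 0.011138, so r = 0.044550 = 4.4550%.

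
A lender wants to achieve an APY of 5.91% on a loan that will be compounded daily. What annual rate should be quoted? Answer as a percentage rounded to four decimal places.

5.7424%

(1 + r/365)^365 − 1 = 0.0591, so 1 + r/365 = 1.0591^(1/365).
r/365 = 0.000157, so r = 0.057424 = 5.7424%.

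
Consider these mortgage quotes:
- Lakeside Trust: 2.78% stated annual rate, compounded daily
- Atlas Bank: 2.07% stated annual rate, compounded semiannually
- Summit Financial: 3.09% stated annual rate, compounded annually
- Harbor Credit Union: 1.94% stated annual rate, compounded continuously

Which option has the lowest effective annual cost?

Lakeside Trust: (1 + 0.0278/365)^365 − 1 = 2.819%
Atlas Bank: (1 + 0.0207/2)^2 − 1 = 2.081%
Summit Financial: compounded annually, EAR = 3.090%
Harbor Credit Union: e^0.0194 − 1 = 1.959%
The lowest effective annual rate is Harbor Credit Union at 1.959%.

Harbor Credit Union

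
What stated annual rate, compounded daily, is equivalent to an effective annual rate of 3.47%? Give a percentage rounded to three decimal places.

(1 + r/365)^365 − 1 = 0.0347, so 1 + r/365 = 1.0347^(1/365).
r/365 = 0.000093, so r = 0.034113 = 3.411%.

3.411%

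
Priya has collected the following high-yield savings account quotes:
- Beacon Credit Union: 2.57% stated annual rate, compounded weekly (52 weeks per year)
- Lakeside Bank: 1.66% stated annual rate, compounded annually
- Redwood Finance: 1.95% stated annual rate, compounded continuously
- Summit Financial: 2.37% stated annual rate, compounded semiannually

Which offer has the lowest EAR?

Lakeside Bank

Beacon Credit Union: (1 + 0.0257/52)^52 − 1 = 2.603%
Lakeside Bank: compounded annually, EAR = 1.660%
Redwood Finance: e^0.0195 − 1 = 1.969%
Summit Financial: (1 + 0.0237/2)^2 − 1 = 2.384%
The lowest effective annual rate is Lakeside Bank at 1.660%.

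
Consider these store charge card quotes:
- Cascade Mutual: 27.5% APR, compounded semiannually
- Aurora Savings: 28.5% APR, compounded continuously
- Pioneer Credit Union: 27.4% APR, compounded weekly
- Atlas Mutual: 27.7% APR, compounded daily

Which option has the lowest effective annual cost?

Cascade Mutual: (1 + 0.275/2)^2 − 1 = 29.391%
Aurora Savings: e^0.285 − 1 = 32.976%
Pioneer Credit Union: (1 + 0.274/52)^52 − 1 = 31.427%
Atlas Mutual: (1 + 0.277/365)^365 − 1 = 31.903%
The lowest effective annual rate is Cascade Mutual at 29.391%.

Cascade Mutual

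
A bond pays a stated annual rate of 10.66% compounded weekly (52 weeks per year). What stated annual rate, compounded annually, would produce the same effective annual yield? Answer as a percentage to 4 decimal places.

EAR = (1 + 0.1066/52)^52 − 1 = 0.112368.
Compounded annually, the equivalent nominal rate is the EAR itself: 11.2368%.

11.2368%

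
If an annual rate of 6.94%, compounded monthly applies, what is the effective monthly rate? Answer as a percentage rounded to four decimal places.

With a nominal annual rate compounded monthly, the periodic rate is the nominal rate divided by 12.
i = 0.0694 / 12 = 0.0057833 = 0.5783%.

0.5783%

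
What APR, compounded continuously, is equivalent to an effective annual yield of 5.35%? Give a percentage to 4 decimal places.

5.2118%

Continuous: nominal r satisfies e^r − 1 = 0.0535.
r = ln(1 + 0.0535) = ln(1.0535) = 0.052118 = 5.2118%.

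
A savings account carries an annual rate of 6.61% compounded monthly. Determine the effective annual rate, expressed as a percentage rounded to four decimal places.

EAR = (1 + 0.0661/12)^12 − 1.
= (1 + 0.005508)^12 − 1 = 1.068140 − 1 = 6.8140%.

6.8140%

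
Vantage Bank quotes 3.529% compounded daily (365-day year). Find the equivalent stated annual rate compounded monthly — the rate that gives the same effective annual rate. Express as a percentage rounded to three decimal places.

EAR = (1 + 0.03529/365)^365 − 1 = 0.035918.
Solve (1 + r/12)^12 = 1.035918: r/12 = 1.035918^(1/12) − 1 = 0.002945, so r = 0.035340 = 3.534%.

3.534%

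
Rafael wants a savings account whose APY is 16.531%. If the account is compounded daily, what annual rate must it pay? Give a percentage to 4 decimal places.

15.3019%

(1 + r/365)^365 − 1 = 0.16531, so 1 + r/365 = 1.16531^(1/365).
r/365 = 0.000419, so r = 0.153019 = 15.3019%.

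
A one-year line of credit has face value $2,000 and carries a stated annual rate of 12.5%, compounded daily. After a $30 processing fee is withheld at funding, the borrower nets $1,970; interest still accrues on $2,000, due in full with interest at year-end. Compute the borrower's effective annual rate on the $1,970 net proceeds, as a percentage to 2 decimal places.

15.04%

Amount owed after one year: 2,000 × (1 + 0.125/365)^365 = 2,000 × 1.133124 = $2,266.25.
Effective rate on net proceeds: 2,266.25 / 1,970 − 1 = 0.150380 = 15.04%.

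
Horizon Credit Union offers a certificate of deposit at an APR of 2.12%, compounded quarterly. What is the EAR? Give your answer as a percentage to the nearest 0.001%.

EAR = (1 + 0.0212/4)^4 − 1.
= 1.021369 − 1 = 2.137%.

2.137%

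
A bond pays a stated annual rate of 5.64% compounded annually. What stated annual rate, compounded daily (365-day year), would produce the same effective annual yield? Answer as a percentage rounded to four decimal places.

5.4871%

Compounded annually, EAR = nominal = 0.056400.
Solve (1 + r/365)^365 = 1.056400: r/365 = 1.056400^(1/365) − 1 = 0.000150, so r = 0.054871 = 5.4871%.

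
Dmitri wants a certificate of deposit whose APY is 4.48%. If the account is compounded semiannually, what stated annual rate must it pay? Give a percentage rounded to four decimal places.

(1 + r/2)^2 − 1 = 0.0448, so 1 + r/2 = 1.0448^(1/2).
r/2 = 0.022155, so r = 0.044309 = 4.4309%.

4.4309%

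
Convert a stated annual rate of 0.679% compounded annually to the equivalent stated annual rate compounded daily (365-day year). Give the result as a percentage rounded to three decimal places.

Compounded annually, EAR = nominal = 0.006790.
Solve (1 + r/365)^365 = 1.006790: r/365 = 1.006790^(1/365) − 1 = 0.000019, so r = 0.006767 = 0.677%.

0.677%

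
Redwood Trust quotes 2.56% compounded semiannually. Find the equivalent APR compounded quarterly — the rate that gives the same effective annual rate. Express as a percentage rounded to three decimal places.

EAR = (1 + 0.0256/2)^2 − 1 = 0.025764.
Solve (1 + r/4)^4 = 1.025764: r/4 = 1.025764^(1/4) − 1 = 0.006380, so r = 0.025519 = 2.552%.

2.552%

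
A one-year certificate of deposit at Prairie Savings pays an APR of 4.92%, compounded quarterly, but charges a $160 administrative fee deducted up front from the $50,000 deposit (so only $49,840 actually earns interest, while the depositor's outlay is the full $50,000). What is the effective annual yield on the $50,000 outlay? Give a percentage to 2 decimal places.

Value after one year: 49,840 × (1 + 0.0492/4)^4 = 49,840 × 1.050115 = $52,337.74.
Effective yield on the $50,000 outlay: 52,337.74 / 50,000 − 1 = 0.046755 = 4.68%.

4.68%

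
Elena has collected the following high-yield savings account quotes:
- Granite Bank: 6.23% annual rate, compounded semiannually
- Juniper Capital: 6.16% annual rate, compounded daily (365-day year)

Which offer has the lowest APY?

Granite Bank

Granite Bank: (1 + 0.0623/2)^2 − 1 = 6.327%
Juniper Capital: (1 + 0.0616/365)^365 − 1 = 6.353%
The lowest effective annual rate is Granite Bank at 6.327%.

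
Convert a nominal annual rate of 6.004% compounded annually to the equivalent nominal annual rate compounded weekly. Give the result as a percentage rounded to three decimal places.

Compounded annually, EAR = nominal = 0.060040.
Solve (1 + r/52)^52 = 1.060040: r/52 = 1.060040^(1/52) − 1 = 0.001122, so r = 0.058339 = 5.834%.

5.834%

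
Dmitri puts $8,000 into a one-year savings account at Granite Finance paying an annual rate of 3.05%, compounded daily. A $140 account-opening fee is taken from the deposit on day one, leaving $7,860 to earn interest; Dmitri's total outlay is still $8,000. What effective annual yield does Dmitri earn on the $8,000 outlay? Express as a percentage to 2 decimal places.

1.29%

Value after one year: 7,860 × (1 + 0.0305/365)^365 = 7,860 × 1.030969 = $8,103.41.
Effective yield on the $8,000 outlay: 8,103.41 / 8,000 − 1 = 0.012927 = 1.29%.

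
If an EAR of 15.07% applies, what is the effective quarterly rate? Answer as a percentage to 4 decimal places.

3.5716%

The per-quarter rate i satisfies (1 + i)^4 = 1 + 0.1507.
i = 1.1507^(1/4) − 1 = 0.0357156 = 3.5716%.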